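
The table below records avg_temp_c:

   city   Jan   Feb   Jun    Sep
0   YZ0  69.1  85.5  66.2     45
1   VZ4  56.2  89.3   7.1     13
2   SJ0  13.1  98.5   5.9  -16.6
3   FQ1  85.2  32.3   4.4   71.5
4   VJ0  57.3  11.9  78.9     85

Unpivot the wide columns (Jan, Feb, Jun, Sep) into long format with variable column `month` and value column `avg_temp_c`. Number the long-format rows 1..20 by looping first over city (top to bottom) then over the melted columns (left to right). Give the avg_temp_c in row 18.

11.9

20 rows total (5 × 4). Row 18: index ⌊(18-1)/4⌋ = 4 into city → VJ0; (18-1) mod 4 = 1 into the melted columns → Feb.
So row 18 is (VJ0, Feb, 11.9); avg_temp_c = 11.9.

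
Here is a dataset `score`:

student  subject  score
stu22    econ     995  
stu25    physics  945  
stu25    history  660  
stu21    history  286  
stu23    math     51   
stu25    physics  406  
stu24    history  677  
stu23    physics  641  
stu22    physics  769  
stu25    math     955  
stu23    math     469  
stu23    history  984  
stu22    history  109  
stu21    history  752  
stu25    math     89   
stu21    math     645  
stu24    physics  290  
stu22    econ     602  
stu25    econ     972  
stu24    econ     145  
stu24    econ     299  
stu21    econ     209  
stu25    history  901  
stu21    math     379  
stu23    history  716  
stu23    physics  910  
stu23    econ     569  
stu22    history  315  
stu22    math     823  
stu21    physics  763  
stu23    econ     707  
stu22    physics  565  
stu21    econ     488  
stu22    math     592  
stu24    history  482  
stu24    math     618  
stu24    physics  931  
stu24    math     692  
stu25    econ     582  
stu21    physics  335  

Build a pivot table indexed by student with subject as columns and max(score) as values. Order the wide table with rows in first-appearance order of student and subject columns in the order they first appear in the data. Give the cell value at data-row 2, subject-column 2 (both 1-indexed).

945

With rows in first-appearance order of student, row 2 is student=stu25. subject columns in first-appearance order: econ, physics, history, math; column 2 is physics.
Long rows with student=stu25, subject=physics: max(945, 406) = 945.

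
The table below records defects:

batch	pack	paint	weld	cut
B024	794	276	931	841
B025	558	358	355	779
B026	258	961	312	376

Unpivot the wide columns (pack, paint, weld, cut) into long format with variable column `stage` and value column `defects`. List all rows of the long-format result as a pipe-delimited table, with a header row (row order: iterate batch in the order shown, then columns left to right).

Each (batch, column) pair becomes one row: 3 × 4 = 12 rows.
For example, (B024, pack) → defects=794.

| batch | stage | defects |
| B024 | pack | 794 |
| B024 | paint | 276 |
| B024 | weld | 931 |
| B024 | cut | 841 |
| B025 | pack | 558 |
| B025 | paint | 358 |
| B025 | weld | 355 |
| B025 | cut | 779 |
| B026 | pack | 258 |
| B026 | paint | 961 |
| B026 | weld | 312 |
| B026 | cut | 376 |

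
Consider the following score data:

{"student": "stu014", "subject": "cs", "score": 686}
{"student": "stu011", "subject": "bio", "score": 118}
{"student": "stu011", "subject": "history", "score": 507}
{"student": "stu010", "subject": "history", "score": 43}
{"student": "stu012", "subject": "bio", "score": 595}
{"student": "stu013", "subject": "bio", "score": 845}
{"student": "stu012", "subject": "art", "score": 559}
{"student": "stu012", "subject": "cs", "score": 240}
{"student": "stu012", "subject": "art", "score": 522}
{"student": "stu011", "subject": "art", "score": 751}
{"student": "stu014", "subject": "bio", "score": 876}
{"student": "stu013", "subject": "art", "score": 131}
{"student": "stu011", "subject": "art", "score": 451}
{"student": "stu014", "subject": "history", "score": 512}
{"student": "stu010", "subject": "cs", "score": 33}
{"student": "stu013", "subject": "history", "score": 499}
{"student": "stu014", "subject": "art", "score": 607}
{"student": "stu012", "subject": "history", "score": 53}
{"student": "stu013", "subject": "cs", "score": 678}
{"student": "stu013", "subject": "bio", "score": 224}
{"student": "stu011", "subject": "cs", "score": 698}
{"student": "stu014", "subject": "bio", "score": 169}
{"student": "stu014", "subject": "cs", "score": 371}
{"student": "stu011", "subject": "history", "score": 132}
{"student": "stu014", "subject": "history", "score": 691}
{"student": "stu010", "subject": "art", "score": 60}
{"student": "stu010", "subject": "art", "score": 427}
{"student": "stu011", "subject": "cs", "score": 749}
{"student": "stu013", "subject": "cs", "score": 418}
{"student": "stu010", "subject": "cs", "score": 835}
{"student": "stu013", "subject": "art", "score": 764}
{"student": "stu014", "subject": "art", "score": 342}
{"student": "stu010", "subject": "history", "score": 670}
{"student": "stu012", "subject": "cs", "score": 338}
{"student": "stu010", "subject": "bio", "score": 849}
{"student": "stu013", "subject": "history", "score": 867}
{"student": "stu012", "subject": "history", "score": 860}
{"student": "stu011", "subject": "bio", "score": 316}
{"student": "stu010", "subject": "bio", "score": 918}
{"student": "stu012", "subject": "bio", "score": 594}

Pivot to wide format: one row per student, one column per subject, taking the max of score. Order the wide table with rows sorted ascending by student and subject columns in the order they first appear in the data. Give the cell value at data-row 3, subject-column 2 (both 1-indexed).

595

With rows sorted ascending by student, row 3 is student=stu012. subject columns in first-appearance order: cs, bio, history, art; column 2 is bio.
Long rows with student=stu012, subject=bio: max(595, 594) = 595.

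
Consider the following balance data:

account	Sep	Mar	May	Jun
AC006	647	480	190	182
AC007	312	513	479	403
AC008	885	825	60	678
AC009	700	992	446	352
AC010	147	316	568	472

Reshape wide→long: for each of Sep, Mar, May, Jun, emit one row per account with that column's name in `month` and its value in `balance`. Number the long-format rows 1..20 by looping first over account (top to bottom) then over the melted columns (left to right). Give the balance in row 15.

446

20 rows total (5 × 4). Row 15: index ⌊(15-1)/4⌋ = 3 into account → AC009; (15-1) mod 4 = 2 into the melted columns → May.
So row 15 is (AC009, May, 446); balance = 446.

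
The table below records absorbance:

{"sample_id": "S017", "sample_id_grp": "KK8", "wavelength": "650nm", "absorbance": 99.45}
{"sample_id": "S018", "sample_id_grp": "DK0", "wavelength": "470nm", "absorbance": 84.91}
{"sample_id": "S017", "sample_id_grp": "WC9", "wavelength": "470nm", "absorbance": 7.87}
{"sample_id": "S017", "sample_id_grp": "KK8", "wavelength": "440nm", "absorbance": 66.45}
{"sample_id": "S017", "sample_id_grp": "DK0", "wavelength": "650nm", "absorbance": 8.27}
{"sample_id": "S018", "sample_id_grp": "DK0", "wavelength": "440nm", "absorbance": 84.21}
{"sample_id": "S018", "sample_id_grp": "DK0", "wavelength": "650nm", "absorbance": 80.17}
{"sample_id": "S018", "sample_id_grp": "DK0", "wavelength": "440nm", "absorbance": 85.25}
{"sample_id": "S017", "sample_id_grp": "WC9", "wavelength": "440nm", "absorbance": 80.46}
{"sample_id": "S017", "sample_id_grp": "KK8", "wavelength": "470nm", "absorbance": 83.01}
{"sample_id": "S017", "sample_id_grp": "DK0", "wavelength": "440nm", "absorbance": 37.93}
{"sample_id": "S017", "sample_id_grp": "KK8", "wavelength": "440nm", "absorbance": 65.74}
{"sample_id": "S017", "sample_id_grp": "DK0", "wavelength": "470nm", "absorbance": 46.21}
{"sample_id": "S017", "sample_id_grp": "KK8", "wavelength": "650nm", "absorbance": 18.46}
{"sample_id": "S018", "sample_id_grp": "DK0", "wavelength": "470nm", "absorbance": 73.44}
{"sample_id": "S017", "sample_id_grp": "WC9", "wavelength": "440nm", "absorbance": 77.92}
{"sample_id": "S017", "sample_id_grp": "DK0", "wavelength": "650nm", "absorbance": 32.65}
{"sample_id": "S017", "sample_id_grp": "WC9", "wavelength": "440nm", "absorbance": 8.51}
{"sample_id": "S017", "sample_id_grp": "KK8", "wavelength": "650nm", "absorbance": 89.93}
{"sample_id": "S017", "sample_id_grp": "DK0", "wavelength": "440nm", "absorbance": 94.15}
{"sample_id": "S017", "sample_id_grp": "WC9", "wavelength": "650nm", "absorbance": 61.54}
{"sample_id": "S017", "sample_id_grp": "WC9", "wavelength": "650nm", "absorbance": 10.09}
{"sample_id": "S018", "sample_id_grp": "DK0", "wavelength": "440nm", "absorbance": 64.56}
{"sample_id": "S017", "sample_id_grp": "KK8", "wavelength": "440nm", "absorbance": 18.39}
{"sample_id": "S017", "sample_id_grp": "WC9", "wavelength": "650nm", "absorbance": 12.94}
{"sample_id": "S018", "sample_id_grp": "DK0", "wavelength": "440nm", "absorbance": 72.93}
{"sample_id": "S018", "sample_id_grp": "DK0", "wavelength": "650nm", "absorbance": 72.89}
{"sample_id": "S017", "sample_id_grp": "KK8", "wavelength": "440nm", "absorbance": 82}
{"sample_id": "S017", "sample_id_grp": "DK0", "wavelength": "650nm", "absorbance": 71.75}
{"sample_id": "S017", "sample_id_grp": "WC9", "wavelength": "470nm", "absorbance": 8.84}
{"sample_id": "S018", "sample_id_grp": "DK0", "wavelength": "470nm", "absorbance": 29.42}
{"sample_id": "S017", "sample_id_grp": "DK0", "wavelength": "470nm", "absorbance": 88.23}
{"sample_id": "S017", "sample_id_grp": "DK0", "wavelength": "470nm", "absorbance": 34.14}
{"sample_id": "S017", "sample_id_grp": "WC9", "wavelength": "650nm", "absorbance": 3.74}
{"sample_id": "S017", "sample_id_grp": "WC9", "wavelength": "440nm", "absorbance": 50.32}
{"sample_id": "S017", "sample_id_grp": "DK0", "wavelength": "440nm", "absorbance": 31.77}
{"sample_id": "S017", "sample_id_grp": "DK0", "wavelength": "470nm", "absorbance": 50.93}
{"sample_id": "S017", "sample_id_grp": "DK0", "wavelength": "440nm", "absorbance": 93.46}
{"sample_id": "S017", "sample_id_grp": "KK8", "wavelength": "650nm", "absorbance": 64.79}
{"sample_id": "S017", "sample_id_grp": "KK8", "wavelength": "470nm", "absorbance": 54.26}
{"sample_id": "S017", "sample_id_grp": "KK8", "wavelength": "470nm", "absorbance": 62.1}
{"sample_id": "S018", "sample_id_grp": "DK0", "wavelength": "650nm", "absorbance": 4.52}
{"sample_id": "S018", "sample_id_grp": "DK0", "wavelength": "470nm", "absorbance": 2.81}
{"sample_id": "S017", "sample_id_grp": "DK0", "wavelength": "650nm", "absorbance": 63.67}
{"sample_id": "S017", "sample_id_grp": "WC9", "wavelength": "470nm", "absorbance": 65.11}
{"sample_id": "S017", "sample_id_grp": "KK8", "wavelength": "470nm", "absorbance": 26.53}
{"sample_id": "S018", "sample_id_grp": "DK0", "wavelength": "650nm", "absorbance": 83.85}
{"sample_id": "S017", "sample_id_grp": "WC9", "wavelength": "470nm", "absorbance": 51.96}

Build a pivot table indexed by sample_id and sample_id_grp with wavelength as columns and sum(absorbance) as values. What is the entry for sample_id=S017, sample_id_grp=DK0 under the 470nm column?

219.51

Rows with sample_id=S017, sample_id_grp=DK0 and wavelength=470nm: absorbance values are 46.21, 88.23, 34.14, 50.93.
46.21 + 88.23 + 34.14 + 50.93 = 219.51.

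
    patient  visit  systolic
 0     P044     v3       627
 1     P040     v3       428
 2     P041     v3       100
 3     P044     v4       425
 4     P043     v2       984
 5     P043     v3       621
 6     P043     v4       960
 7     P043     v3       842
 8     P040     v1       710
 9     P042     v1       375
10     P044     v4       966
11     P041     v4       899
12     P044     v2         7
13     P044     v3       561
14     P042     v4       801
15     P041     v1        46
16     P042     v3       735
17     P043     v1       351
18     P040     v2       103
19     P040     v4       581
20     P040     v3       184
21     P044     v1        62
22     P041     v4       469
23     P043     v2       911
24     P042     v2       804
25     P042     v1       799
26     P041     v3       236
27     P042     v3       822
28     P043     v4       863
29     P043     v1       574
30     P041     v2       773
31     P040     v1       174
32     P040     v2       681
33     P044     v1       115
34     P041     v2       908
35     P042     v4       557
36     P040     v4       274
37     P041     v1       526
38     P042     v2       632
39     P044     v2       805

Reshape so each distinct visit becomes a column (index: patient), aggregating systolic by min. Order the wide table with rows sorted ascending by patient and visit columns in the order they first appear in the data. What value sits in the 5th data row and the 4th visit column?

62

With rows sorted ascending by patient, row 5 is patient=P044. visit columns in first-appearance order: v3, v4, v2, v1; column 4 is v1.
Long rows with patient=P044, visit=v1: min(62, 115) = 62.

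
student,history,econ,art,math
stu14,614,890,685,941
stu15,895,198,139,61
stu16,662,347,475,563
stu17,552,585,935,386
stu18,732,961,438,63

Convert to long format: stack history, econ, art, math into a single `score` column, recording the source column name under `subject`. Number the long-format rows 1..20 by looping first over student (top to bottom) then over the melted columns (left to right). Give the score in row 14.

585

20 rows total (5 × 4). Row 14: index ⌊(14-1)/4⌋ = 3 into student → stu17; (14-1) mod 4 = 1 into the melted columns → econ.
So row 14 is (stu17, econ, 585); score = 585.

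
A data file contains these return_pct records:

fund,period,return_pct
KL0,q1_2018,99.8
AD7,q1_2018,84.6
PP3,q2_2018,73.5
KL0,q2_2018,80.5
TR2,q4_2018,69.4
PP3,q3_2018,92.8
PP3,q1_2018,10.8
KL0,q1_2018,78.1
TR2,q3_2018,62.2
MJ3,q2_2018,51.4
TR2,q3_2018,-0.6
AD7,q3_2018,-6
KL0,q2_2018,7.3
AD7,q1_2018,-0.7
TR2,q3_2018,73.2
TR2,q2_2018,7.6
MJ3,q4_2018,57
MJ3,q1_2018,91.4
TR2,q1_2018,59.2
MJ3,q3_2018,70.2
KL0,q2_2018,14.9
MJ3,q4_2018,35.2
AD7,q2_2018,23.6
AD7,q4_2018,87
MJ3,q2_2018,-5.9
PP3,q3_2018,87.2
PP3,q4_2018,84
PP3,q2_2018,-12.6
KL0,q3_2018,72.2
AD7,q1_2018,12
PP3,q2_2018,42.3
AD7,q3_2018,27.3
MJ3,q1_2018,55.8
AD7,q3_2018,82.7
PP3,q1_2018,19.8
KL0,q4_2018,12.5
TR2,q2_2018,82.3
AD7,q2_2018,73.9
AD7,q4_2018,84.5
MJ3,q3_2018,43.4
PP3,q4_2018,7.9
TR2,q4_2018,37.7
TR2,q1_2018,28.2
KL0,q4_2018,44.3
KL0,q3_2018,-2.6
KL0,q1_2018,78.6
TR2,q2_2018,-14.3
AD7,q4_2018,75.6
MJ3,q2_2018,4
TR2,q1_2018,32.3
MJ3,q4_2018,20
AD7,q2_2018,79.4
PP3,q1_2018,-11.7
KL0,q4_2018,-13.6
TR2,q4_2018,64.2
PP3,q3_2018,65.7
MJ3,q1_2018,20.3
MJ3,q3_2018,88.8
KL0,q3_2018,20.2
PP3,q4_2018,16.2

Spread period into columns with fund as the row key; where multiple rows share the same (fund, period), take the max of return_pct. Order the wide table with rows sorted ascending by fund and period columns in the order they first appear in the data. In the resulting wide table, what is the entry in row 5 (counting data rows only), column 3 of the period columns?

69.4

With rows sorted ascending by fund, row 5 is fund=TR2. period columns in first-appearance order: q1_2018, q2_2018, q4_2018, q3_2018; column 3 is q4_2018.
Long rows with fund=TR2, period=q4_2018: max(69.4, 37.7, 64.2) = 69.4.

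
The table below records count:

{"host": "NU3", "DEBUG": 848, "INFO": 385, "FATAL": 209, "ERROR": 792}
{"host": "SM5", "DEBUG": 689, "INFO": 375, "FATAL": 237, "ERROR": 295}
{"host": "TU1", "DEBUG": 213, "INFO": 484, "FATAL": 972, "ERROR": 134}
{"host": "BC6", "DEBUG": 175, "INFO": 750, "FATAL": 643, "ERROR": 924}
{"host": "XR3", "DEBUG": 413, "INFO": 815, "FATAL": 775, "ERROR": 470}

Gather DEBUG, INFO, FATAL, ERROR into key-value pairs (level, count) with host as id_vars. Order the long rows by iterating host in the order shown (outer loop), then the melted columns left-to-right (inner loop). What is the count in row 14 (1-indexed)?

20 rows total (5 × 4). Row 14: index ⌊(14-1)/4⌋ = 3 into host → BC6; (14-1) mod 4 = 1 into the melted columns → INFO.
So row 14 is (BC6, INFO, 750); count = 750.

750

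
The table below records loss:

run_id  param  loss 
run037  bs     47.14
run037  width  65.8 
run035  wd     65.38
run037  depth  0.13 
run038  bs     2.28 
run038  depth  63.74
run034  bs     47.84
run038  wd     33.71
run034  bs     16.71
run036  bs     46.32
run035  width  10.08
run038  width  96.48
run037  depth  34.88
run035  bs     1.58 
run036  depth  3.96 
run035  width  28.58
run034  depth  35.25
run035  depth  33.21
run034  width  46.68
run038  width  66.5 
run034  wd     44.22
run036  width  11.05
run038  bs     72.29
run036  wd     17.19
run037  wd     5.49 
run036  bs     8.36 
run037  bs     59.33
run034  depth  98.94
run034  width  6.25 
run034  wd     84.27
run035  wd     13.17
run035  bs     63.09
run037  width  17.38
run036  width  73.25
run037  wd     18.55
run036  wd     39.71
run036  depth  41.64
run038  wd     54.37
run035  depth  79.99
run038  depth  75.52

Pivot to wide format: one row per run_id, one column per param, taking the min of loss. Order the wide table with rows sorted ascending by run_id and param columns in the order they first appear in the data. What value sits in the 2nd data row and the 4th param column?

With rows sorted ascending by run_id, row 2 is run_id=run035. param columns in first-appearance order: bs, width, wd, depth; column 4 is depth.
Long rows with run_id=run035, param=depth: min(33.21, 79.99) = 33.21.

33.21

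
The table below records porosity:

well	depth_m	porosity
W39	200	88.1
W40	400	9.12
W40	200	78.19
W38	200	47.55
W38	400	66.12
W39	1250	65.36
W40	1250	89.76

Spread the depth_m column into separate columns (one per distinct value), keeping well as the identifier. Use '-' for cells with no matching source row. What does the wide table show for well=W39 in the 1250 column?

65.36

The long row with well=W39, depth_m=1250 has porosity=65.36.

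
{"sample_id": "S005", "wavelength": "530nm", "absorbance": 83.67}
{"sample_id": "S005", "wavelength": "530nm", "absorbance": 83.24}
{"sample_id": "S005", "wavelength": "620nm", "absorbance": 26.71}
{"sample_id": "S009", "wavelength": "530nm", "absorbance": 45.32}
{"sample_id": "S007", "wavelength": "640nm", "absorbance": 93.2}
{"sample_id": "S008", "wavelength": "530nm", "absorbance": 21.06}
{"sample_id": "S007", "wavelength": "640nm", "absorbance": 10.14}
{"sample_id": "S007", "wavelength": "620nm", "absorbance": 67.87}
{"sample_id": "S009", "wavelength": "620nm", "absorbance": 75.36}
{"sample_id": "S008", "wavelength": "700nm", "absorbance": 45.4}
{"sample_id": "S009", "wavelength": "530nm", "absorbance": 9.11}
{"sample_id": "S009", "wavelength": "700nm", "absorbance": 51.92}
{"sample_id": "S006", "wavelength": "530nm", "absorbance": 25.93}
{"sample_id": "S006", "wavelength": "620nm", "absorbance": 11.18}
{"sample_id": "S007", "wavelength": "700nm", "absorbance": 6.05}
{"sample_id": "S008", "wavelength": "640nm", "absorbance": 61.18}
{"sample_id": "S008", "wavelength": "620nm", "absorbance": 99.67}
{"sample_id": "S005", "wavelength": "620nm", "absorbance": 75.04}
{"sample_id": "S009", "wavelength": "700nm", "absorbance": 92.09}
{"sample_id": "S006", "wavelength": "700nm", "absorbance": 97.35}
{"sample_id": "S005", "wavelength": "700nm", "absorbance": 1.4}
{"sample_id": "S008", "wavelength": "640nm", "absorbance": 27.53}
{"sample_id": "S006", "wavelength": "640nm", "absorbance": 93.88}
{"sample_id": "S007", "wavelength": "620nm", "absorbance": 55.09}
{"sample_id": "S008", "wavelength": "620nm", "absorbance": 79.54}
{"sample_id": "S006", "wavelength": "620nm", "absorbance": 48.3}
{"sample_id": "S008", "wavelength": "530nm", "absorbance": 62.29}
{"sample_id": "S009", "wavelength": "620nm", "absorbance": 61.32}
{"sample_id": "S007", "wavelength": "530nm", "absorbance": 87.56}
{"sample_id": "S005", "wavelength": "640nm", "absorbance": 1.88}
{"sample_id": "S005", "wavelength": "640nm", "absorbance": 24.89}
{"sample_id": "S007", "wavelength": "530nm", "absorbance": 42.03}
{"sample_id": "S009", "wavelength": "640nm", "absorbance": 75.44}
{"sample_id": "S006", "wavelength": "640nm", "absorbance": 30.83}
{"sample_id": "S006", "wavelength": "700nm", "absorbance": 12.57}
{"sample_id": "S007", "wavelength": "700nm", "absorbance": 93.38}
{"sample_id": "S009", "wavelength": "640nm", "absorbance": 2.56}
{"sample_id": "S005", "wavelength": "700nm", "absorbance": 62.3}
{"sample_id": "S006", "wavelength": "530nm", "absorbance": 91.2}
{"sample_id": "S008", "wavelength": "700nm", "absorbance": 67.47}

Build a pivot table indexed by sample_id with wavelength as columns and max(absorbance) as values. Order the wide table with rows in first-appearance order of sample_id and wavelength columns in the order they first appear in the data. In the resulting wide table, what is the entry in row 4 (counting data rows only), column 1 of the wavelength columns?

62.29

With rows in first-appearance order of sample_id, row 4 is sample_id=S008. wavelength columns in first-appearance order: 530nm, 620nm, 640nm, 700nm; column 1 is 530nm.
Long rows with sample_id=S008, wavelength=530nm: max(21.06, 62.29) = 62.29.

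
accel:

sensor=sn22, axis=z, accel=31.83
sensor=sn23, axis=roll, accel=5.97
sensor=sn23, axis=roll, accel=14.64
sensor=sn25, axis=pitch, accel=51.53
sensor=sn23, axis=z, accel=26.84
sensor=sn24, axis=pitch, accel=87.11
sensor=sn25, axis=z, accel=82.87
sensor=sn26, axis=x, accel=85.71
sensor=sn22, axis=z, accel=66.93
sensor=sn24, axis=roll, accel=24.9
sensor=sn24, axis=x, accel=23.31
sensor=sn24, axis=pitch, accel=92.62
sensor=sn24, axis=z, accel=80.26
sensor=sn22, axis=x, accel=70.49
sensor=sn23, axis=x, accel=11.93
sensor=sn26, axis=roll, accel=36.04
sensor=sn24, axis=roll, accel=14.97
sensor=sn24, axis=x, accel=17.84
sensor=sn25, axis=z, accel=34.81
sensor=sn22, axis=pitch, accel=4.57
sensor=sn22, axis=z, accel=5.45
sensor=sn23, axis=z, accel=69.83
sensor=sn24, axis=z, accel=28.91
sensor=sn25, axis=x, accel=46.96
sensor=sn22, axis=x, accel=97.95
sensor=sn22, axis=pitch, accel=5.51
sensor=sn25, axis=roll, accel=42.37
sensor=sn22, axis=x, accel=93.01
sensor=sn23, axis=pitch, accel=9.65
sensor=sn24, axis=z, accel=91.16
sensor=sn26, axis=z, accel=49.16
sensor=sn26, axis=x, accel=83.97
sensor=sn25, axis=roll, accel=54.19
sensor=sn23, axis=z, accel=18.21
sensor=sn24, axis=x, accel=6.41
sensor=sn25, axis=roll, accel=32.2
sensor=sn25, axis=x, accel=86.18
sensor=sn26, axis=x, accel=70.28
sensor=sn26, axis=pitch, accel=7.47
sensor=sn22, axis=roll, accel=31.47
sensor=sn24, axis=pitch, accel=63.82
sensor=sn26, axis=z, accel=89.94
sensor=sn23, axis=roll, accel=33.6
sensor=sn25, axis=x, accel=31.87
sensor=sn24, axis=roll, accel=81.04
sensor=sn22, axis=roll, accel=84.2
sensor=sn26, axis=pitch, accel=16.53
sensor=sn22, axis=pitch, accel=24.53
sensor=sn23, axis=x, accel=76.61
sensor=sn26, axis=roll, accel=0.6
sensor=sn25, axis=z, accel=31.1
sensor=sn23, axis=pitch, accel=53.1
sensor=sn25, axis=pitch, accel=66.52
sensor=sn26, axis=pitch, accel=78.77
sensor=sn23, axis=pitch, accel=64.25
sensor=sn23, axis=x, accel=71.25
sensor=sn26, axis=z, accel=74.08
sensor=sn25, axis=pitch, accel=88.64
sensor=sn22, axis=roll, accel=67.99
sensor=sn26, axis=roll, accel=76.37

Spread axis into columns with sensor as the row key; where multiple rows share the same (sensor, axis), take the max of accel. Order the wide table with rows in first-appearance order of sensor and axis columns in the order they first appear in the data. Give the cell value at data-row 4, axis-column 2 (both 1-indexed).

81.04

With rows in first-appearance order of sensor, row 4 is sensor=sn24. axis columns in first-appearance order: z, roll, pitch, x; column 2 is roll.
Long rows with sensor=sn24, axis=roll: max(24.9, 14.97, 81.04) = 81.04.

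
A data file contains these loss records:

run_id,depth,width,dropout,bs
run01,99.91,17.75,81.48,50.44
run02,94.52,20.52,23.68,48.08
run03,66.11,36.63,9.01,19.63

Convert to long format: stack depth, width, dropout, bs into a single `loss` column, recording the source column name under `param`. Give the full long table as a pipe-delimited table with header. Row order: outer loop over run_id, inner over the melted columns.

| run_id | param | loss |
| run01 | depth | 99.91 |
| run01 | width | 17.75 |
| run01 | dropout | 81.48 |
| run01 | bs | 50.44 |
| run02 | depth | 94.52 |
| run02 | width | 20.52 |
| run02 | dropout | 23.68 |
| run02 | bs | 48.08 |
| run03 | depth | 66.11 |
| run03 | width | 36.63 |
| run03 | dropout | 9.01 |
| run03 | bs | 19.63 |

Each (run_id, column) pair becomes one row: 3 × 4 = 12 rows.
For example, (run01, depth) → loss=99.91.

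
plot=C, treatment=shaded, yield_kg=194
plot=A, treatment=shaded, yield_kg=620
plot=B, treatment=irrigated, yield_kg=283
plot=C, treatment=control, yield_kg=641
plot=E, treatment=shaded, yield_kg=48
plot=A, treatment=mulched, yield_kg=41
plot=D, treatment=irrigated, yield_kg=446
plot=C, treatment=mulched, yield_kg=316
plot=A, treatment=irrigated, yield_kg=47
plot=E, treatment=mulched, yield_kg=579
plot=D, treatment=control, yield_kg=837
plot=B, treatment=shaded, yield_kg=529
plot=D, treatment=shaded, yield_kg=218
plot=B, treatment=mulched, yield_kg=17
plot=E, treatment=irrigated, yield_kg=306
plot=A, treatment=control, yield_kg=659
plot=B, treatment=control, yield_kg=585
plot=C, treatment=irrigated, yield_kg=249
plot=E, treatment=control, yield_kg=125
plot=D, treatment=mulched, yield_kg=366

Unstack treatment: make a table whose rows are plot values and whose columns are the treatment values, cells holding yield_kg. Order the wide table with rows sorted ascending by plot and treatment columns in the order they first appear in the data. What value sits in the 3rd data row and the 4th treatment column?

316

With rows sorted ascending by plot, row 3 is plot=C. treatment columns in first-appearance order: shaded, irrigated, control, mulched; column 4 is mulched.
Long rows with plot=C, treatment=mulched: yield_kg = 316.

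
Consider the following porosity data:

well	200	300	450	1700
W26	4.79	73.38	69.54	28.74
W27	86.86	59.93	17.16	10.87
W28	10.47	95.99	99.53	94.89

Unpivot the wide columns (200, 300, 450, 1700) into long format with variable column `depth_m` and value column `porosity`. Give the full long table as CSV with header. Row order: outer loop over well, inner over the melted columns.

Each (well, column) pair becomes one row: 3 × 4 = 12 rows.
For example, (W26, 200) → porosity=4.79.

well,depth_m,porosity
W26,200,4.79
W26,300,73.38
W26,450,69.54
W26,1700,28.74
W27,200,86.86
W27,300,59.93
W27,450,17.16
W27,1700,10.87
W28,200,10.47
W28,300,95.99
W28,450,99.53
W28,1700,94.89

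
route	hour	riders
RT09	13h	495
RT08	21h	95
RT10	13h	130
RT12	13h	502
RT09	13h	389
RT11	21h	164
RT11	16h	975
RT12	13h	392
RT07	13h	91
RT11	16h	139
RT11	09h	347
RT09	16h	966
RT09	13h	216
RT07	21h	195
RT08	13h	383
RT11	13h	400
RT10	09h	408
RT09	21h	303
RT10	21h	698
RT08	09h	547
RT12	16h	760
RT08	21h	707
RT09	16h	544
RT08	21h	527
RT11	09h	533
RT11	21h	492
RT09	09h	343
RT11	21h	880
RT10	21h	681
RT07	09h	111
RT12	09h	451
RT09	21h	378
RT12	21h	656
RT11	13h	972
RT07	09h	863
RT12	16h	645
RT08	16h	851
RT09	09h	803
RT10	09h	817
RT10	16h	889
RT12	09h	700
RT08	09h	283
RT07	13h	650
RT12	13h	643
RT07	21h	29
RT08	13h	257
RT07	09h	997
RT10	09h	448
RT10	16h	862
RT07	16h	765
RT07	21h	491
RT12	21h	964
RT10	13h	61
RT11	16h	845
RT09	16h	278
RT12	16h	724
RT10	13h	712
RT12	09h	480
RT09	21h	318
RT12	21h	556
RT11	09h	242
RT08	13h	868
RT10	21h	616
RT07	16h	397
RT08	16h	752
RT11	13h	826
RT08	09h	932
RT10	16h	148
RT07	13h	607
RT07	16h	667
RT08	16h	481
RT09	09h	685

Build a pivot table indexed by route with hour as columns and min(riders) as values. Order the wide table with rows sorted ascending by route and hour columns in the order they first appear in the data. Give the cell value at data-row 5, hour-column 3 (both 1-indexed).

139

With rows sorted ascending by route, row 5 is route=RT11. hour columns in first-appearance order: 13h, 21h, 16h, 09h; column 3 is 16h.
Long rows with route=RT11, hour=16h: min(975, 139, 845) = 139.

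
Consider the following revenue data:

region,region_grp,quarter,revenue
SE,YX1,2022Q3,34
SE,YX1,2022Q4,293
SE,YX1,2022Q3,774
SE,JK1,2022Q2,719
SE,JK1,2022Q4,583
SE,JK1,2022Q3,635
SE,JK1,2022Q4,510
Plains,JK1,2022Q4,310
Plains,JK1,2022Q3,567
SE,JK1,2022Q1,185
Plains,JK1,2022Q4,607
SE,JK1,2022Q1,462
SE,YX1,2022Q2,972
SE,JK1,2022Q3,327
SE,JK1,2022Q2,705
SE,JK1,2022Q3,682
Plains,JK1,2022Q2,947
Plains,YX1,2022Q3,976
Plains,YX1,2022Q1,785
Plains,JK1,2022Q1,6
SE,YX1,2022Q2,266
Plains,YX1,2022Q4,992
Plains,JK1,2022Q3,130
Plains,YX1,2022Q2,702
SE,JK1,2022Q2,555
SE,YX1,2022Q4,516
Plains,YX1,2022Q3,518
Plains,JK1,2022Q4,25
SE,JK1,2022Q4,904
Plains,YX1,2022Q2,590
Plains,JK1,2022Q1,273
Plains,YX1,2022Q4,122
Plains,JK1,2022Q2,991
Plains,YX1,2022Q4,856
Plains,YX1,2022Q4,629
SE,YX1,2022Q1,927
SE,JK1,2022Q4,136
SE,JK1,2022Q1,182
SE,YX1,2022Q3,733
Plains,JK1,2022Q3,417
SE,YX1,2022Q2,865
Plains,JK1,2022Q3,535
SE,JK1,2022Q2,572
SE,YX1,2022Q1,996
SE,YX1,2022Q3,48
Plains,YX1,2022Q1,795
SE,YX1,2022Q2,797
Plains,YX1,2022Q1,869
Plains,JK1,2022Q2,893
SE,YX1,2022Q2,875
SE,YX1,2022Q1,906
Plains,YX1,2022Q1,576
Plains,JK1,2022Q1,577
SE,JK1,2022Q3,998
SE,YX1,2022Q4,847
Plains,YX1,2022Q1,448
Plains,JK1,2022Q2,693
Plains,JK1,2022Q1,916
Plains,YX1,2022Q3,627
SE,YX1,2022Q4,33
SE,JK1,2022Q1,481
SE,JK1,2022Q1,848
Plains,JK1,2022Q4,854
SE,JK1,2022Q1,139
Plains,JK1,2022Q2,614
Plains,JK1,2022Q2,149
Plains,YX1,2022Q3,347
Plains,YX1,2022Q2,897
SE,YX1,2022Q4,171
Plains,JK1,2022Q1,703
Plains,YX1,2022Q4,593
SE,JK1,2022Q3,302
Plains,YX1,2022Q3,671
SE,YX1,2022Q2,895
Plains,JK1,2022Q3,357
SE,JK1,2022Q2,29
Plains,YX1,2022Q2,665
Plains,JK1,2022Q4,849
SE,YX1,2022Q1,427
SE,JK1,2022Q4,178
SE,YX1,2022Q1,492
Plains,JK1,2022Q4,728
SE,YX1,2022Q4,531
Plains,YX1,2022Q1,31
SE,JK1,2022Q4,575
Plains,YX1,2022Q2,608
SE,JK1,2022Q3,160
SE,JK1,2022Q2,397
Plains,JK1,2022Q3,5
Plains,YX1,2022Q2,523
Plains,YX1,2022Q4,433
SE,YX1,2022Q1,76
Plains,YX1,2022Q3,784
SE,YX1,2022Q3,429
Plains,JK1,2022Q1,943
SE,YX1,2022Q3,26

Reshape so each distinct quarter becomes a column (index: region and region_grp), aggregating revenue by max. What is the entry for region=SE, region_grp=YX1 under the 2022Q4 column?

Rows with region=SE, region_grp=YX1 and quarter=2022Q4: revenue values are 293, 516, 847, 33, 171, 531.
max(293, 516, 847, 33, 171, 531) = 847.

847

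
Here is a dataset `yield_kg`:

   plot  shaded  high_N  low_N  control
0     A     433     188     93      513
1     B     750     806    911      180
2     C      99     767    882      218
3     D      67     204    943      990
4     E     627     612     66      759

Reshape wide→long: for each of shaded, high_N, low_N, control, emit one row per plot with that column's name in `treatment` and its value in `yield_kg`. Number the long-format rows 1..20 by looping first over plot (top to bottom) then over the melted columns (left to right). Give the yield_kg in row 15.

20 rows total (5 × 4). Row 15: index ⌊(15-1)/4⌋ = 3 into plot → D; (15-1) mod 4 = 2 into the melted columns → low_N.
So row 15 is (D, low_N, 943); yield_kg = 943.

943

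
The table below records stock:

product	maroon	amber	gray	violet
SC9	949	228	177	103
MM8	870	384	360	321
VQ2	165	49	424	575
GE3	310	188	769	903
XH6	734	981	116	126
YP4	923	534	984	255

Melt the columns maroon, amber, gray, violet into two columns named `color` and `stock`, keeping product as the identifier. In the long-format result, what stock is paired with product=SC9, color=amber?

228

Unpivoting turns each (product, wide-column) pair into one long row.
The wide cell at row SC9, column amber holds 228, so the long row (SC9, amber) has stock=228.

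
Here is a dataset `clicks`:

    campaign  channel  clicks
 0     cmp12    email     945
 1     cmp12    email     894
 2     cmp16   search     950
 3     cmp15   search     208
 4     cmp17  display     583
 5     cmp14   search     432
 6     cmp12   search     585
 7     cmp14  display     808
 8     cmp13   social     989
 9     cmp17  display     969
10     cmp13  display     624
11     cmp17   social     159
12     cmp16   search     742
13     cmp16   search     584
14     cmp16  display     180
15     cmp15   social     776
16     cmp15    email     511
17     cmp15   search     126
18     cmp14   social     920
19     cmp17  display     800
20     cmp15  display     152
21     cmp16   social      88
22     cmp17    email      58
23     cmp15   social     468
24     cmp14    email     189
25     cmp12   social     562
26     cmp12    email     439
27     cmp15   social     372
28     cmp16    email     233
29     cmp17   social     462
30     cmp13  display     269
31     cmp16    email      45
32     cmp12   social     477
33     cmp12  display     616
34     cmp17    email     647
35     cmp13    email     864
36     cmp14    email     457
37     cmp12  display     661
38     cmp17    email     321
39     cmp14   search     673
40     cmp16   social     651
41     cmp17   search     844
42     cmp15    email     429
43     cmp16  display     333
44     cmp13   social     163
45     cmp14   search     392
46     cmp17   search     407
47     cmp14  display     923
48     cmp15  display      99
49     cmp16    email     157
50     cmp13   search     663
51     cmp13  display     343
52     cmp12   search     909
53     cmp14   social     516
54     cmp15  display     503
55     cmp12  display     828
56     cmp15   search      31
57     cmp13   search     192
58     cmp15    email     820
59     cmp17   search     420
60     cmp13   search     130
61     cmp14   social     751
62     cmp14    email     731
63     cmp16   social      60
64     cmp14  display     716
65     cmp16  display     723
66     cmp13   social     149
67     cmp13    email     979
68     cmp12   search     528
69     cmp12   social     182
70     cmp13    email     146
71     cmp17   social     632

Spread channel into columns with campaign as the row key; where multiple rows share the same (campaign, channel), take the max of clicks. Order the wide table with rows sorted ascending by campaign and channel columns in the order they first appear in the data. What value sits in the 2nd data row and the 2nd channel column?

With rows sorted ascending by campaign, row 2 is campaign=cmp13. channel columns in first-appearance order: email, search, display, social; column 2 is search.
Long rows with campaign=cmp13, channel=search: max(663, 192, 130) = 663.

663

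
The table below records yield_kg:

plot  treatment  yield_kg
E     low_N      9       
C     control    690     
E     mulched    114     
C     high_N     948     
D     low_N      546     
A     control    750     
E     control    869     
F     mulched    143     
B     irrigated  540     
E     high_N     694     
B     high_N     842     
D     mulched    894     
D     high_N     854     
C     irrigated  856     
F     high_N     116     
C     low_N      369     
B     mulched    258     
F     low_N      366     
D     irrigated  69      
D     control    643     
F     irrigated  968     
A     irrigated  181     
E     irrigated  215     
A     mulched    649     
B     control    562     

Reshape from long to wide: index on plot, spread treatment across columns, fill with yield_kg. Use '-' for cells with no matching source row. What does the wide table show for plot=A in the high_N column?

No long-format row has plot=A and treatment=high_N, so the cell is -.

-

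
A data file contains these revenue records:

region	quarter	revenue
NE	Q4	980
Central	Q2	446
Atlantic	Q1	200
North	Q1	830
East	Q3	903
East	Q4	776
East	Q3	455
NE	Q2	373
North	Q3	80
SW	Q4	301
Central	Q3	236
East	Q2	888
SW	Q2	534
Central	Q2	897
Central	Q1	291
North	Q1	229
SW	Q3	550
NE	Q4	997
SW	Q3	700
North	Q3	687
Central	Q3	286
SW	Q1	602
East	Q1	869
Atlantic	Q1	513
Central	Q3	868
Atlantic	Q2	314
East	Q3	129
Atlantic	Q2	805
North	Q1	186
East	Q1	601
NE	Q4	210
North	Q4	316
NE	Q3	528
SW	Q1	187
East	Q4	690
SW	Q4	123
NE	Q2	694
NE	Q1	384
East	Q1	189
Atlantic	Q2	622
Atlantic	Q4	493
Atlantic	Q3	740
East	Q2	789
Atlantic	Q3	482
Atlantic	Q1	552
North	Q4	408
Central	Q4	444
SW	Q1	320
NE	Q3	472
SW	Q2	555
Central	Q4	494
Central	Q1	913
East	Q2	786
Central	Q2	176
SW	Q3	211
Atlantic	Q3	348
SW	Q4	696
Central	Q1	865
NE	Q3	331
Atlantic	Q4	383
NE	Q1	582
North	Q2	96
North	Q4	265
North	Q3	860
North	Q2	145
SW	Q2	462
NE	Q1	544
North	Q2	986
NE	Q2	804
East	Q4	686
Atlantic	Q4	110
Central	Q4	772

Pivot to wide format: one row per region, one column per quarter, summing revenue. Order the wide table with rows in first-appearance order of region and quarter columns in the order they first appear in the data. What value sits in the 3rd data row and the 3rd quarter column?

With rows in first-appearance order of region, row 3 is region=Atlantic. quarter columns in first-appearance order: Q4, Q2, Q1, Q3; column 3 is Q1.
Long rows with region=Atlantic, quarter=Q1: 200 + 513 + 552 = 1265.

1265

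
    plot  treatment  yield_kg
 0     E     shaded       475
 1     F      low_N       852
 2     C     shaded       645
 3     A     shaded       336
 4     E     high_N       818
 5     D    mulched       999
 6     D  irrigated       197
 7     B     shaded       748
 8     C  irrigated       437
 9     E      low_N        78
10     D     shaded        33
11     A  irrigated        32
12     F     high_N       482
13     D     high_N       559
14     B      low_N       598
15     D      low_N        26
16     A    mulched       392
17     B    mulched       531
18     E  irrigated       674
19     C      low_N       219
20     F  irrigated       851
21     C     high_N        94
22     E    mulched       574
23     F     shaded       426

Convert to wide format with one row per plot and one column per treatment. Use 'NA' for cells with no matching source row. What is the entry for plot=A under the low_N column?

NA

No long-format row has plot=A and treatment=low_N, so the cell is NA.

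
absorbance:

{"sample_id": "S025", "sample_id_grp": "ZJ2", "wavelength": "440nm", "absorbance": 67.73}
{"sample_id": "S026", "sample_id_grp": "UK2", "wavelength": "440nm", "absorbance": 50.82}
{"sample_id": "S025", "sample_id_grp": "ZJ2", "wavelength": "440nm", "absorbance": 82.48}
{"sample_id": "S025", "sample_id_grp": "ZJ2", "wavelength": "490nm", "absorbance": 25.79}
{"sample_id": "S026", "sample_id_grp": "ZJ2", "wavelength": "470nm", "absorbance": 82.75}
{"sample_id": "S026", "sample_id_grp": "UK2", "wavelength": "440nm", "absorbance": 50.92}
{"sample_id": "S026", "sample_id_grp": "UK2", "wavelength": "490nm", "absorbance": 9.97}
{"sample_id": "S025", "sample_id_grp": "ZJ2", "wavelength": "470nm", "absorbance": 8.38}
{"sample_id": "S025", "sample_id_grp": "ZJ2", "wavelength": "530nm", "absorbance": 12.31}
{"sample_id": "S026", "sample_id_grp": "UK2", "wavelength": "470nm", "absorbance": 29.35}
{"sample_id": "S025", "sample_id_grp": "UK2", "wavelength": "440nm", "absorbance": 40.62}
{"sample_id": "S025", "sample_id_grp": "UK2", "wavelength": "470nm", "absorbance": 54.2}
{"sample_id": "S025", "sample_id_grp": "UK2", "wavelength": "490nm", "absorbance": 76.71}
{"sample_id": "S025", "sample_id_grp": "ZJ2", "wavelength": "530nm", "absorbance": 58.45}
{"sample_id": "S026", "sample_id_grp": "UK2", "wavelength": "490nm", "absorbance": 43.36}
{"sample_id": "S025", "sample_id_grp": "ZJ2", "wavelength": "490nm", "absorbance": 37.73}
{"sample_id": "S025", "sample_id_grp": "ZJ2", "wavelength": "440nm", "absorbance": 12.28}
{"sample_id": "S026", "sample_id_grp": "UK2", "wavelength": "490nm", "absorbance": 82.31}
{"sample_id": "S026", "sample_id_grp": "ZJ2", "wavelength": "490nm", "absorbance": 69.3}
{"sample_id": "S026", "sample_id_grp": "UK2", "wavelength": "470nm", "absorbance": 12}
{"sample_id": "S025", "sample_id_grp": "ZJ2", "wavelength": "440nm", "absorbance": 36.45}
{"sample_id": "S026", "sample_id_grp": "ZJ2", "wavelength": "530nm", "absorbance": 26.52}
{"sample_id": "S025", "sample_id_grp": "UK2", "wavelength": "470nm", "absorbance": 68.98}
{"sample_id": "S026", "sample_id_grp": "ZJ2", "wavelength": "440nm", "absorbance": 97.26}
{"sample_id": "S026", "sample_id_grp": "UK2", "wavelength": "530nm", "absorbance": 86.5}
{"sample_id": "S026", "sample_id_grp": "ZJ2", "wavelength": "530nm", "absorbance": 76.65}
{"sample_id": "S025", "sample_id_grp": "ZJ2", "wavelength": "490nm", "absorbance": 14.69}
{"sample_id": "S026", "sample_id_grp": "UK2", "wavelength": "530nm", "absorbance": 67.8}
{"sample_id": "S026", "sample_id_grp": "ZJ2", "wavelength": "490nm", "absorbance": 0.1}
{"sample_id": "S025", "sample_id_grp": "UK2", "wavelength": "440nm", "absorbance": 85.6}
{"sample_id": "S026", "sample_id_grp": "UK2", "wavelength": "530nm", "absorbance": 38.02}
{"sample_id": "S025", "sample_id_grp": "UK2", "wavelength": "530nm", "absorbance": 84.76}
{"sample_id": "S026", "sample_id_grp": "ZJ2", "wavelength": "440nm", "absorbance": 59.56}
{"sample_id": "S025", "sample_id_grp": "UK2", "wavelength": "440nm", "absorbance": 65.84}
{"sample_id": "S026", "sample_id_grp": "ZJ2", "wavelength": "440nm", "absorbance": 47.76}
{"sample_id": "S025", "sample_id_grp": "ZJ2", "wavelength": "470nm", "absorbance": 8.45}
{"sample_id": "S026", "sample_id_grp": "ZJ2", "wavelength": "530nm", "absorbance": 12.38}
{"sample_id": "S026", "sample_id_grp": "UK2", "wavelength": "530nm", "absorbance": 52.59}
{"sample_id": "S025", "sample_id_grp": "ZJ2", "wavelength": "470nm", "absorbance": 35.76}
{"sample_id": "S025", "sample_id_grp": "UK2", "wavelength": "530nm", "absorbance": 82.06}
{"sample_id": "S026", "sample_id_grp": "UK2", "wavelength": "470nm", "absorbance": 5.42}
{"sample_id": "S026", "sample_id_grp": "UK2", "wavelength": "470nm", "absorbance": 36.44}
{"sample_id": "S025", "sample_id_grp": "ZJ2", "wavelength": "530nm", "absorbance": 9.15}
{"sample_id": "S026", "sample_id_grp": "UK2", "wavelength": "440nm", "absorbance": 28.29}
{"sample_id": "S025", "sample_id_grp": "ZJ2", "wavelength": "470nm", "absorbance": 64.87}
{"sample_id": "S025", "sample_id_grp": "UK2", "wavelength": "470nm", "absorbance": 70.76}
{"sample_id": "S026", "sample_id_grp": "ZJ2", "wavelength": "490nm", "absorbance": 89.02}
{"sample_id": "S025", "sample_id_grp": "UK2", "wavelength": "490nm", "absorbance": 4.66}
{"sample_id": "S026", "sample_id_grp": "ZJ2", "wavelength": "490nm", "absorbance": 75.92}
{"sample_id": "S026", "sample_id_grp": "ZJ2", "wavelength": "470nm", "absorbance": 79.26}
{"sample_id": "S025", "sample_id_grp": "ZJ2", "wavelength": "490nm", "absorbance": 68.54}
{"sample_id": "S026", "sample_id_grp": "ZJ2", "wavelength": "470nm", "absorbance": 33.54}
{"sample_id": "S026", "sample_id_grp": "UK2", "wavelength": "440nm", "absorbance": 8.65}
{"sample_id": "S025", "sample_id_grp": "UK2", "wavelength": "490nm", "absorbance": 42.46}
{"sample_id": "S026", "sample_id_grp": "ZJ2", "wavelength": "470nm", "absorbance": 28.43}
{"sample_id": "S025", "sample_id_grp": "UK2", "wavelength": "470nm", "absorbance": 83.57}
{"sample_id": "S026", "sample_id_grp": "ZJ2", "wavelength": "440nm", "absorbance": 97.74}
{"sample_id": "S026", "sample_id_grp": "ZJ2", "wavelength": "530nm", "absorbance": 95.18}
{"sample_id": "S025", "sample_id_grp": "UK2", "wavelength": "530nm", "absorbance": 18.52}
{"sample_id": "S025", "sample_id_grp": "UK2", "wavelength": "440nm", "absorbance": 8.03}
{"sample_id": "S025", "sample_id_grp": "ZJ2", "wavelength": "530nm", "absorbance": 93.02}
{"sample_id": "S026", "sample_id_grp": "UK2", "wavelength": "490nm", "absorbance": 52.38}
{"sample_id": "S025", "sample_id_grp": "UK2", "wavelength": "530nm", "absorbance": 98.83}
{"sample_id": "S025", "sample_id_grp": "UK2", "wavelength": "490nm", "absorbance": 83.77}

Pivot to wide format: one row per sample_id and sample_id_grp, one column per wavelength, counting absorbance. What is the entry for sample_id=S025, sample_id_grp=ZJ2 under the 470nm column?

4

Rows with sample_id=S025, sample_id_grp=ZJ2 and wavelength=470nm: absorbance values are 8.38, 8.45, 35.76, 64.87.
4 rows match — count = 4.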